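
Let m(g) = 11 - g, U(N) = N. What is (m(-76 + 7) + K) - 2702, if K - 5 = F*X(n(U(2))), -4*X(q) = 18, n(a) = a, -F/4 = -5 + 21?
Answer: -2329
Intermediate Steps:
F = -64 (F = -4*(-5 + 21) = -4*16 = -64)
X(q) = -9/2 (X(q) = -1/4*18 = -9/2)
K = 293 (K = 5 - 64*(-9/2) = 5 + 288 = 293)
(m(-76 + 7) + K) - 2702 = ((11 - (-76 + 7)) + 293) - 2702 = ((11 - 1*(-69)) + 293) - 2702 = ((11 + 69) + 293) - 2702 = (80 + 293) - 2702 = 373 - 2702 = -2329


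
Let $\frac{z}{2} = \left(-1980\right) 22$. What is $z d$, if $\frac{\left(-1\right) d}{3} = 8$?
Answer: $2090880$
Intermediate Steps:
$d = -24$ ($d = \left(-3\right) 8 = -24$)
$z = -87120$ ($z = 2 \left(\left(-1980\right) 22\right) = 2 \left(-43560\right) = -87120$)
$z d = \left(-87120\right) \left(-24\right) = 2090880$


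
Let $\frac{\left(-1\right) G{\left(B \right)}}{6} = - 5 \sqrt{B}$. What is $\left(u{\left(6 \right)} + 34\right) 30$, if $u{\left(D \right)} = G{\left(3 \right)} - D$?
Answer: $840 + 900 \sqrt{3} \approx 2398.8$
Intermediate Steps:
$G{\left(B \right)} = 30 \sqrt{B}$ ($G{\left(B \right)} = - 6 \left(- 5 \sqrt{B}\right) = 30 \sqrt{B}$)
$u{\left(D \right)} = - D + 30 \sqrt{3}$ ($u{\left(D \right)} = 30 \sqrt{3} - D = - D + 30 \sqrt{3}$)
$\left(u{\left(6 \right)} + 34\right) 30 = \left(\left(\left(-1\right) 6 + 30 \sqrt{3}\right) + 34\right) 30 = \left(\left(-6 + 30 \sqrt{3}\right) + 34\right) 30 = \left(28 + 30 \sqrt{3}\right) 30 = 840 + 900 \sqrt{3}$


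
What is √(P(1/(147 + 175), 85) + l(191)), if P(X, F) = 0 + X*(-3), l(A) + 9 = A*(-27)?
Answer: I*√535632510/322 ≈ 71.875*I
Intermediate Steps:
l(A) = -9 - 27*A (l(A) = -9 + A*(-27) = -9 - 27*A)
P(X, F) = -3*X (P(X, F) = 0 - 3*X = -3*X)
√(P(1/(147 + 175), 85) + l(191)) = √(-3/(147 + 175) + (-9 - 27*191)) = √(-3/322 + (-9 - 5157)) = √(-3*1/322 - 5166) = √(-3/322 - 5166) = √(-1663455/322) = I*√535632510/322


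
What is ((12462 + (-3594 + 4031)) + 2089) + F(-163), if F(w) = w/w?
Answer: 14989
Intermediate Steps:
F(w) = 1
((12462 + (-3594 + 4031)) + 2089) + F(-163) = ((12462 + (-3594 + 4031)) + 2089) + 1 = ((12462 + 437) + 2089) + 1 = (12899 + 2089) + 1 = 14988 + 1 = 14989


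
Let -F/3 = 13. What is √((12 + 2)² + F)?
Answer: √157 ≈ 12.530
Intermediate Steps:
F = -39 (F = -3*13 = -39)
√((12 + 2)² + F) = √((12 + 2)² - 39) = √(14² - 39) = √(196 - 39) = √157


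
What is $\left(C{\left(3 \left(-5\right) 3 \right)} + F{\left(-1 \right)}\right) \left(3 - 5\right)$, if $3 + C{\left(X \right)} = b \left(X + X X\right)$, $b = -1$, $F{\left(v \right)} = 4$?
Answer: $3958$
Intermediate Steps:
$C{\left(X \right)} = -3 - X - X^{2}$ ($C{\left(X \right)} = -3 - \left(X + X X\right) = -3 - \left(X + X^{2}\right) = -3 - X - X^{2}$)
$\left(C{\left(3 \left(-5\right) 3 \right)} + F{\left(-1 \right)}\right) \left(3 - 5\right) = \left(\left(-3 - 3 \left(-5\right) 3 - \left(3 \left(-5\right) 3\right)^{2}\right) + 4\right) \left(3 - 5\right) = \left(\left(-3 - \left(-15\right) 3 - \left(\left(-15\right) 3\right)^{2}\right) + 4\right) \left(3 - 5\right) = \left(\left(-3 - -45 - \left(-45\right)^{2}\right) + 4\right) \left(-2\right) = \left(\left(-3 + 45 - 2025\right) + 4\right) \left(-2\right) = \left(-1983 + 4\right) \left(-2\right) = \left(-1979\right) \left(-2\right) = 3958$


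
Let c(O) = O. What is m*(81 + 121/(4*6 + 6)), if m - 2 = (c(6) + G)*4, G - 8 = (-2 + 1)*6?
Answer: 43367/15 ≈ 2891.1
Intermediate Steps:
G = 2 (G = 8 + (-2 + 1)*6 = 8 - 1*6 = 8 - 6 = 2)
m = 34 (m = 2 + (6 + 2)*4 = 2 + 8*4 = 2 + 32 = 34)
m*(81 + 121/(4*6 + 6)) = 34*(81 + 121/(4*6 + 6)) = 34*(81 + 121/(24 + 6)) = 34*(81 + 121/30) = 34*(2551/30) = 43367/15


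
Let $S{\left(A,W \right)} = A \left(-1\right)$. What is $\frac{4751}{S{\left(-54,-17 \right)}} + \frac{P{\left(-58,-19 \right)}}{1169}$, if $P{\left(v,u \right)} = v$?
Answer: $\frac{5550787}{63126} \approx 87.932$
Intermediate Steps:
$S{\left(A,W \right)} = - A$
$\frac{4751}{S{\left(-54,-17 \right)}} + \frac{P{\left(-58,-19 \right)}}{1169} = \frac{4751}{\left(-1\right) \left(-54\right)} - \frac{58}{1169} = \frac{4751}{54} - \frac{58}{1169} = \frac{5550787}{63126}$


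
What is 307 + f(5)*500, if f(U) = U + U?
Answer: 5307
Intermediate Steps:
f(U) = 2*U
307 + f(5)*500 = 307 + (2*5)*500 = 307 + 10*500 = 307 + 5000 = 5307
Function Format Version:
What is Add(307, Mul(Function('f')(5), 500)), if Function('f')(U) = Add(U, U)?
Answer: 5307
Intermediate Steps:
Function('f')(U) = Mul(2, U)
Add(307, Mul(Function('f')(5), 500)) = Add(307, Mul(Mul(2, 5), 500)) = Add(307, Mul(10, 500)) = Add(307, 5000) = 5307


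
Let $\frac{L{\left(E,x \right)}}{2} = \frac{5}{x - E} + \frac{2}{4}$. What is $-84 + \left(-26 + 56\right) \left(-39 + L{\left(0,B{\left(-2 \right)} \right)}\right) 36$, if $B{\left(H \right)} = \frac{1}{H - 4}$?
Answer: $-105924$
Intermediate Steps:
$B{\left(H \right)} = \frac{1}{-4 + H}$
$L{\left(E,x \right)} = 1 + \frac{10}{x - E}$ ($L{\left(E,x \right)} = 2 \left(\frac{5}{x - E} + \frac{2}{4}\right) = 2 \left(\frac{5}{x - E} + 2 \cdot \frac{1}{4}\right) = 2 \left(\frac{5}{x - E} + \frac{1}{2}\right) = 2 \left(\frac{1}{2} + \frac{5}{x - E}\right) = 1 + \frac{10}{x - E}$)
$-84 + \left(-26 + 56\right) \left(-39 + L{\left(0,B{\left(-2 \right)} \right)}\right) 36 = -84 + \left(-26 + 56\right) \left(-39 + \frac{-10 + 0 - \frac{1}{-4 - 2}}{0 - \frac{1}{-4 - 2}}\right) 36 = -84 + 30 \left(-39 + \frac{-10 + 0 - \frac{1}{-6}}{0 - \frac{1}{-6}}\right) 36 = -84 + 30 \left(-39 + \frac{-10 + 0 - - \frac{1}{6}}{0 - - \frac{1}{6}}\right) 36 = -84 + 30 \left(-39 + \frac{-10 + 0 + \frac{1}{6}}{0 + \frac{1}{6}}\right) 36 = -84 + 30 \left(-39 + \frac{1}{\frac{1}{6}} \left(- \frac{59}{6}\right)\right) 36 = -84 + 30 \left(-39 + 6 \left(- \frac{59}{6}\right)\right) 36 = -84 + 30 \left(-39 - 59\right) 36 = -84 + 30 \left(-98\right) 36 = -84 - 105840 = -105924$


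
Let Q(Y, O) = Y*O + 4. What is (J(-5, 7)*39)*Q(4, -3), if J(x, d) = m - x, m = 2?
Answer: -2184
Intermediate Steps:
J(x, d) = 2 - x
Q(Y, O) = 4 + O*Y (Q(Y, O) = O*Y + 4 = 4 + O*Y)
(J(-5, 7)*39)*Q(4, -3) = ((2 - 1*(-5))*39)*(4 - 3*4) = ((2 + 5)*39)*(4 - 12) = (7*39)*(-8) = 273*(-8) = -2184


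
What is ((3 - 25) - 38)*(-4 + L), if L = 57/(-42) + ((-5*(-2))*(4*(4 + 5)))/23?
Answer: -99450/161 ≈ -617.70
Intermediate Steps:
L = 4603/322 (L = 57*(-1/42) + (10*(4*9))*(1/23) = -19/14 + (10*36)*(1/23) = -19/14 + 360*(1/23) = -19/14 + 360/23 = 4603/322 ≈ 14.295)
((3 - 25) - 38)*(-4 + L) = ((3 - 25) - 38)*(-4 + 4603/322) = (-22 - 38)*(3315/322) = -60*3315/322 = -99450/161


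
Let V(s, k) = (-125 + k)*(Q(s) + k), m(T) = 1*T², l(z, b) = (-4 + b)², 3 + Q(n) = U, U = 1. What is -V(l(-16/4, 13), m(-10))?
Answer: 2450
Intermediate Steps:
Q(n) = -2 (Q(n) = -3 + 1 = -2)
m(T) = T²
V(s, k) = (-125 + k)*(-2 + k)
-V(l(-16/4, 13), m(-10)) = -(250 + ((-10)²)² - 127*(-10)²) = -(250 + 100² - 127*100) = -(250 + 10000 - 12700) = -1*(-2450) = 2450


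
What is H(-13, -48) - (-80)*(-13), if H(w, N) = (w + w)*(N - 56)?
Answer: 1664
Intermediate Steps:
H(w, N) = 2*w*(-56 + N) (H(w, N) = (2*w)*(-56 + N) = 2*w*(-56 + N))
H(-13, -48) - (-80)*(-13) = 2*(-13)*(-56 - 48) - (-80)*(-13) = 2*(-13)*(-104) - 1*1040 = 2704 - 1040 = 1664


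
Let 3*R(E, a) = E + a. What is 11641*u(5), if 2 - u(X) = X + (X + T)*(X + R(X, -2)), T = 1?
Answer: -453999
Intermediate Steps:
R(E, a) = E/3 + a/3 (R(E, a) = (E + a)/3 = E/3 + a/3)
u(X) = 2 - X - (1 + X)*(-2/3 + 4*X/3) (u(X) = 2 - (X + (X + 1)*(X + (X/3 + (1/3)*(-2)))) = 2 - (X + (1 + X)*(X + (X/3 - 2/3))) = 2 - (X + (1 + X)*(X + (-2/3 + X/3))) = 2 - (X + (1 + X)*(-2/3 + 4*X/3)) = 2 + (-X - (1 + X)*(-2/3 + 4*X/3)) = 2 - X - (1 + X)*(-2/3 + 4*X/3))
11641*u(5) = 11641*(8/3 - 5/3*5 - 4/3*5**2) = 11641*(8/3 - 25/3 - 4/3*25) = 11641*(8/3 - 25/3 - 100/3) = 11641*(-39) = -453999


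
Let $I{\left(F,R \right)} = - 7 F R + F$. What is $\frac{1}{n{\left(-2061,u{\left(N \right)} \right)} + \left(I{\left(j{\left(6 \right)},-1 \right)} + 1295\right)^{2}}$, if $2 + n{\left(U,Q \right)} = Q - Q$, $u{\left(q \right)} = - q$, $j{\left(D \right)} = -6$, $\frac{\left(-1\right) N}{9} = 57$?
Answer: $\frac{1}{1555007} \approx 6.4308 \cdot 10^{-7}$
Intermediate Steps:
$N = -513$ ($N = \left(-9\right) 57 = -513$)
$n{\left(U,Q \right)} = -2$ ($n{\left(U,Q \right)} = -2 + \left(Q - Q\right) = -2 + 0 = -2$)
$I{\left(F,R \right)} = F - 7 F R$ ($I{\left(F,R \right)} = - 7 F R + F = F - 7 F R$)
$\frac{1}{n{\left(-2061,u{\left(N \right)} \right)} + \left(I{\left(j{\left(6 \right)},-1 \right)} + 1295\right)^{2}} = \frac{1}{-2 + \left(- 6 \left(1 - -7\right) + 1295\right)^{2}} = \frac{1}{-2 + \left(- 6 \left(1 + 7\right) + 1295\right)^{2}} = \frac{1}{-2 + \left(\left(-6\right) 8 + 1295\right)^{2}} = \frac{1}{-2 + \left(-48 + 1295\right)^{2}} = \frac{1}{-2 + 1247^{2}} = \frac{1}{-2 + 1555009} = \frac{1}{1555007}$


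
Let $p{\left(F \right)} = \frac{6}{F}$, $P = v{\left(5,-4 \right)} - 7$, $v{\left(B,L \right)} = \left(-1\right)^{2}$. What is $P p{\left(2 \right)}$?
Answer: $-18$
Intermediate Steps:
$v{\left(B,L \right)} = 1$
$P = -6$ ($P = 1 - 7 = -6$)
$P p{\left(2 \right)} = - 6 \cdot \frac{6}{2} = - 6 \cdot 6 \cdot \frac{1}{2} = \left(-6\right) 3 = -18$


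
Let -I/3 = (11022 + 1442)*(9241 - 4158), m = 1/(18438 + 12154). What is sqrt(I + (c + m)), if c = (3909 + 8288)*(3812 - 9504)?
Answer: I*sqrt(3794499372046882)/3824 ≈ 16109.0*I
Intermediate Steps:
m = 1/30592 ≈ 3.2688e-5
I = -190063536 (I = -3*(11022 + 1442)*(9241 - 4158) = -37392*5083 = -3*63354512 = -190063536)
c = -69425324 (c = 12197*(-5692) = -69425324)
sqrt(I + (c + m)) = sqrt(-190063536 + (-69425324 + 1/30592)) = sqrt(-190063536 - 2123859511807/30592) = sqrt(-7938283205119/30592) = I*sqrt(3794499372046882)/3824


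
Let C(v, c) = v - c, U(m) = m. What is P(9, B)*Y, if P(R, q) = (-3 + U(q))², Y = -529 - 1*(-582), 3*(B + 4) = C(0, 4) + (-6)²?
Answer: 6413/9 ≈ 712.56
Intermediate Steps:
B = 20/3 (B = -4 + ((0 - 1*4) + (-6)²)/3 = -4 + ((0 - 4) + 36)/3 = -4 + (-4 + 36)/3 = -4 + (⅓)*32 = -4 + 32/3 = 20/3 ≈ 6.6667)
Y = 53 (Y = -529 + 582 = 53)
P(R, q) = (-3 + q)²
P(9, B)*Y = (-3 + 20/3)²*53 = (11/3)²*53 = (121/9)*53 = 6413/9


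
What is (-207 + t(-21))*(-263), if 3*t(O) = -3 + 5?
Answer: 162797/3 ≈ 54266.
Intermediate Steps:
t(O) = ⅔ (t(O) = (-3 + 5)/3 = (⅓)*2 = ⅔)
(-207 + t(-21))*(-263) = (-207 + ⅔)*(-263) = -619/3*(-263) = 162797/3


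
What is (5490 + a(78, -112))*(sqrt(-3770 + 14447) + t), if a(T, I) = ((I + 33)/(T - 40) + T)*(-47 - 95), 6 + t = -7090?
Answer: 713325400/19 - 100525*sqrt(10677)/19 ≈ 3.6997e+7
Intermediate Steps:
t = -7096 (t = -6 - 7090 = -7096)
a(T, I) = -142*T - 142*(33 + I)/(-40 + T) (a(T, I) = ((33 + I)/(-40 + T) + T)*(-142) = (T + (33 + I)/(-40 + T))*(-142) = -142*T - 142*(33 + I)/(-40 + T))
(5490 + a(78, -112))*(sqrt(-3770 + 14447) + t) = (5490 + 142*(-33 - 1*(-112) - 1*78**2 + 40*78)/(-40 + 78))*(sqrt(-3770 + 14447) - 7096) = (5490 + 142*(-33 + 112 - 1*6084 + 3120)/38)*(sqrt(10677) - 7096) = (5490 + 142*(1/38)*(-33 + 112 - 6084 + 3120))*(-7096 + sqrt(10677)) = (5490 + 142*(1/38)*(-2885))*(-7096 + sqrt(10677)) = (5490 - 204835/19)*(-7096 + sqrt(10677)) = -100525*(-7096 + sqrt(10677))/19 = 713325400/19 - 100525*sqrt(10677)/19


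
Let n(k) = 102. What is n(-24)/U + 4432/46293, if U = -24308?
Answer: 51505585/562645122 ≈ 0.091542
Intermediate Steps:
n(-24)/U + 4432/46293 = 102/(-24308) + 4432/46293 = 102*(-1/24308) + 4432*(1/46293) = -51/12154 + 4432/46293 = 51505585/562645122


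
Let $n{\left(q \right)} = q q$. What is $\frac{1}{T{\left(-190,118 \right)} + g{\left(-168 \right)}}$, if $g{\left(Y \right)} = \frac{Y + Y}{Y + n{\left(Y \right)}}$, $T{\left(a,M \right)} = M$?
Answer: $\frac{167}{19704} \approx 0.0084754$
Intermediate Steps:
$n{\left(q \right)} = q^{2}$
$g{\left(Y \right)} = \frac{2 Y}{Y + Y^{2}}$ ($g{\left(Y \right)} = \frac{Y + Y}{Y + Y^{2}} = \frac{2 Y}{Y + Y^{2}}$)
$\frac{1}{T{\left(-190,118 \right)} + g{\left(-168 \right)}} = \frac{1}{118 + \frac{2}{1 - 168}} = \frac{1}{118 + \frac{2}{-167}} = \frac{1}{118 + 2 \left(- \frac{1}{167}\right)} = \frac{1}{118 - \frac{2}{167}} = \frac{1}{\frac{19704}{167}} = \frac{167}{19704}$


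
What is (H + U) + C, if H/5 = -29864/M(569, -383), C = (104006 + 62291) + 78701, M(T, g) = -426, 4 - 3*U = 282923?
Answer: 10723995/71 ≈ 1.5104e+5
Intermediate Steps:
U = -282919/3 (U = 4/3 - ⅓*282923 = 4/3 - 282923/3 = -282919/3 ≈ -94306.)
C = 244998 (C = 166297 + 78701 = 244998)
H = 74660/213 (H = 5*(-29864/(-426)) = 5*(-29864*(-1/426)) = 5*(14932/213) = 74660/213 ≈ 350.52)
(H + U) + C = (74660/213 - 282919/3) + 244998 = -6670863/71 + 244998 = 10723995/71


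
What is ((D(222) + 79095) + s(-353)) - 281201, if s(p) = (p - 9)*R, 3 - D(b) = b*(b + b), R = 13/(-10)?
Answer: -1501002/5 ≈ -3.0020e+5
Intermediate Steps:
R = -13/10 (R = 13*(-⅒) = -13/10 ≈ -1.3000)
D(b) = 3 - 2*b² (D(b) = 3 - b*(b + b) = 3 - b*2*b = 3 - 2*b²)
s(p) = 117/10 - 13*p/10 (s(p) = (p - 9)*(-13/10) = (-9 + p)*(-13/10) = 117/10 - 13*p/10)
((D(222) + 79095) + s(-353)) - 281201 = (((3 - 2*222²) + 79095) + (117/10 - 13/10*(-353))) - 281201 = (((3 - 2*49284) + 79095) + (117/10 + 4589/10)) - 281201 = (((3 - 98568) + 79095) + 2353/5) - 281201 = ((-98565 + 79095) + 2353/5) - 281201 = (-19470 + 2353/5) - 281201 = -94997/5 - 281201 = -1501002/5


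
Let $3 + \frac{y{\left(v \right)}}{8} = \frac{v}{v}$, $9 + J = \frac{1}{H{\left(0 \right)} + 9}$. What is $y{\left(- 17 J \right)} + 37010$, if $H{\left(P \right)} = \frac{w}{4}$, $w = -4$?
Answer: $36994$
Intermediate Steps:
$H{\left(P \right)} = -1$ ($H{\left(P \right)} = - \frac{4}{4} = \left(-4\right) \frac{1}{4} = -1$)
$J = - \frac{71}{8}$ ($J = -9 + \frac{1}{-1 + 9} = -9 + \frac{1}{8} = - \frac{71}{8} \approx -8.875$)
$y{\left(v \right)} = -16$ ($y{\left(v \right)} = -24 + 8 \frac{v}{v} = -24 + 8 \cdot 1 = -24 + 8 = -16$)
$y{\left(- 17 J \right)} + 37010 = -16 + 37010 = 36994$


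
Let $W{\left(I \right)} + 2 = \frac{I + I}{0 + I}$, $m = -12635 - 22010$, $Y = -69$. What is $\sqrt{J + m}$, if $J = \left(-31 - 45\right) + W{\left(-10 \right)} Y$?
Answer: $i \sqrt{34721} \approx 186.34 i$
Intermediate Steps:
$m = -34645$
$W{\left(I \right)} = 0$ ($W{\left(I \right)} = -2 + \frac{I + I}{0 + I} = -2 + \frac{2 I}{I} = -2 + 2 = 0$)
$J = -76$ ($J = \left(-31 - 45\right) + 0 \left(-69\right) = \left(-31 - 45\right) + 0 = -76 + 0 = -76$)
$\sqrt{J + m} = \sqrt{-76 - 34645} = \sqrt{-34721} = i \sqrt{34721}$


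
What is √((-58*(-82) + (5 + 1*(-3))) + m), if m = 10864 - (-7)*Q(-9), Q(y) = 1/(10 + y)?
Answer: √15629 ≈ 125.02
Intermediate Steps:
m = 10871 (m = 10864 - (-7)/(10 - 9) = 10864 - (-7)/1 = 10864 - (-7) = 10864 - 1*(-7) = 10864 + 7 = 10871)
√((-58*(-82) + (5 + 1*(-3))) + m) = √((-58*(-82) + (5 + 1*(-3))) + 10871) = √((4756 + (5 - 3)) + 10871) = √((4756 + 2) + 10871) = √(4758 + 10871) = √15629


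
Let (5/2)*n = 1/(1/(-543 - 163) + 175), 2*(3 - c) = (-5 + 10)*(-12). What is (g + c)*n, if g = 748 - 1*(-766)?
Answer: 2184364/617745 ≈ 3.5360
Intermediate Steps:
c = 33 (c = 3 - (-5 + 10)*(-12)/2 = 3 - 5*(-12)/2 = 3 - ½*(-60) = 3 + 30 = 33)
g = 1514 (g = 748 + 766 = 1514)
n = 1412/617745 (n = 2/(5*(1/(-543 - 163) + 175)) = 2/(5*(1/(-706) + 175)) = 2/(5*(-1/706 + 175)) = 2/(5*(123549/706)) = (⅖)*(706/123549) = 1412/617745 ≈ 0.0022857)
(g + c)*n = (1514 + 33)*(1412/617745) = 1547*(1412/617745) = 2184364/617745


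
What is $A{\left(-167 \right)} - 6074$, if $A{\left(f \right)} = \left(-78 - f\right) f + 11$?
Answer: $-20926$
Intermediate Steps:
$A{\left(f \right)} = 11 + f \left(-78 - f\right)$ ($A{\left(f \right)} = f \left(-78 - f\right) + 11 = 11 + f \left(-78 - f\right)$)
$A{\left(-167 \right)} - 6074 = \left(11 - \left(-167\right)^{2} - -13026\right) - 6074 = \left(11 - 27889 + 13026\right) - 6074 = -14852 - 6074 = -20926$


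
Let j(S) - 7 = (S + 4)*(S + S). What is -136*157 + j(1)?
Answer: -21335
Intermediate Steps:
j(S) = 7 + 2*S*(4 + S) (j(S) = 7 + (S + 4)*(S + S) = 7 + (4 + S)*(2*S) = 7 + 2*S*(4 + S))
-136*157 + j(1) = -136*157 + (7 + 2*1² + 8*1) = -21352 + (7 + 2*1 + 8) = -21352 + (7 + 2 + 8) = -21352 + 17 = -21335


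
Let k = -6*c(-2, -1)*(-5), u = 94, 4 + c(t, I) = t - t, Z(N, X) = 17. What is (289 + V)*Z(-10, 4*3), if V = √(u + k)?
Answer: 4913 + 17*I*√26 ≈ 4913.0 + 86.683*I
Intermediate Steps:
c(t, I) = -4 (c(t, I) = -4 + (t - t) = -4 + 0 = -4)
k = -120 (k = -6*(-4)*(-5) = 24*(-5) = -120)
V = I*√26 (V = √(94 - 120) = √(-26) = I*√26 ≈ 5.099*I)
(289 + V)*Z(-10, 4*3) = (289 + I*√26)*17 = 4913 + 17*I*√26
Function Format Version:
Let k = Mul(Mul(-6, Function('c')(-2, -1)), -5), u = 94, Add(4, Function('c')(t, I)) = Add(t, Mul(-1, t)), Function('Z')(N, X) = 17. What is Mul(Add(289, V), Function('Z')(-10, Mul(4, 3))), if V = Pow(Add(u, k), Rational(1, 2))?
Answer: Add(4913, Mul(17, I, Pow(26, Rational(1, 2)))) ≈ Add(4913.0, Mul(86.683, I))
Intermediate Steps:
Function('c')(t, I) = -4 (Function('c')(t, I) = Add(-4, Add(t, Mul(-1, t))) = Add(-4, 0) = -4)
k = -120 (k = Mul(Mul(-6, -4), -5) = Mul(24, -5) = -120)
V = Mul(I, Pow(26, Rational(1, 2))) (V = Pow(Add(94, -120), Rational(1, 2)) = Pow(-26, Rational(1, 2)) = Mul(I, Pow(26, Rational(1, 2))) ≈ Mul(5.0990, I))
Mul(Add(289, V), Function('Z')(-10, Mul(4, 3))) = Mul(Add(289, Mul(I, Pow(26, Rational(1, 2)))), 17) = Add(4913, Mul(17, I, Pow(26, Rational(1, 2))))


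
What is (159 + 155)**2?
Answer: 98596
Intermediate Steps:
(159 + 155)**2 = 314**2 = 98596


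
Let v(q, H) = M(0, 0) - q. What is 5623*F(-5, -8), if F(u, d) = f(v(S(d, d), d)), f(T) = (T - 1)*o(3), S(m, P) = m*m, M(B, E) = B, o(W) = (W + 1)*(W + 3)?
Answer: -8771880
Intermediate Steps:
o(W) = (1 + W)*(3 + W)
S(m, P) = m**2
v(q, H) = -q (v(q, H) = 0 - q = -q)
f(T) = -24 + 24*T (f(T) = (T - 1)*(3 + 3**2 + 4*3) = (-1 + T)*(3 + 9 + 12) = (-1 + T)*24 = -24 + 24*T)
F(u, d) = -24 - 24*d**2 (F(u, d) = -24 + 24*(-d**2) = -24 - 24*d**2)
5623*F(-5, -8) = 5623*(-24 - 24*(-8)**2) = 5623*(-24 - 24*64) = 5623*(-24 - 1536) = 5623*(-1560) = -8771880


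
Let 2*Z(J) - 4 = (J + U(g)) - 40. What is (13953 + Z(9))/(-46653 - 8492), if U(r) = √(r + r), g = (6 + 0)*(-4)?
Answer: -27879/110290 - 2*I*√3/55145 ≈ -0.25278 - 6.2818e-5*I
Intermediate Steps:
g = -24 (g = 6*(-4) = -24)
U(r) = √2*√r (U(r) = √(2*r) = √2*√r)
Z(J) = -18 + J/2 + 2*I*√3 (Z(J) = 2 + ((J + √2*√(-24)) - 40)/2 = 2 + ((J + √2*(2*I*√6)) - 40)/2 = 2 + ((J + 4*I*√3) - 40)/2 = 2 + (-40 + J + 4*I*√3)/2 = 2 + (-20 + J/2 + 2*I*√3) = -18 + J/2 + 2*I*√3)
(13953 + Z(9))/(-46653 - 8492) = (13953 + (-18 + (½)*9 + 2*I*√3))/(-46653 - 8492) = (13953 + (-18 + 9/2 + 2*I*√3))/(-55145) = (13953 + (-27/2 + 2*I*√3))*(-1/55145) = (27879/2 + 2*I*√3)*(-1/55145) = -27879/110290 - 2*I*√3/55145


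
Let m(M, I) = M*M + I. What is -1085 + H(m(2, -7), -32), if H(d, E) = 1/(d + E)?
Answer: -37976/35 ≈ -1085.0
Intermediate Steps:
m(M, I) = I + M² (m(M, I) = M² + I = I + M²)
H(d, E) = 1/(E + d)
-1085 + H(m(2, -7), -32) = -1085 + 1/(-32 + (-7 + 2²)) = -1085 + 1/(-32 + (-7 + 4)) = -1085 + 1/(-32 - 3) = -1085 + 1/(-35) = -1085 - 1/35 = -37976/35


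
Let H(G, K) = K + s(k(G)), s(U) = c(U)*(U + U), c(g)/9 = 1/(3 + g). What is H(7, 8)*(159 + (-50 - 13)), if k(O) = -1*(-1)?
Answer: 1200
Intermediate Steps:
c(g) = 9/(3 + g)
k(O) = 1
s(U) = 18*U/(3 + U) (s(U) = (9/(3 + U))*(U + U) = (9/(3 + U))*(2*U) = 18*U/(3 + U))
H(G, K) = 9/2 + K (H(G, K) = K + 18*1/(3 + 1) = K + 18*1/4 = K + 18*1*(¼) = K + 9/2 = 9/2 + K)
H(7, 8)*(159 + (-50 - 13)) = (9/2 + 8)*(159 + (-50 - 13)) = 25*(159 - 63)/2 = (25/2)*96 = 1200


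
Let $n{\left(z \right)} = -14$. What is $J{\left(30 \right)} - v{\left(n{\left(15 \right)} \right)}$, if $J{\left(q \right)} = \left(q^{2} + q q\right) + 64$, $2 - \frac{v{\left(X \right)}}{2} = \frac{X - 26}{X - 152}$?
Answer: $\frac{154420}{83} \approx 1860.5$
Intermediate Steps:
$v{\left(X \right)} = 4 - \frac{2 \left(-26 + X\right)}{-152 + X}$ ($v{\left(X \right)} = 4 - 2 \frac{X - 26}{X - 152} = 4 - 2 \frac{-26 + X}{-152 + X} = 4 - \frac{2 \left(-26 + X\right)}{-152 + X}$)
$J{\left(q \right)} = 64 + 2 q^{2}$ ($J{\left(q \right)} = \left(q^{2} + q^{2}\right) + 64 = 2 q^{2} + 64 = 64 + 2 q^{2}$)
$J{\left(30 \right)} - v{\left(n{\left(15 \right)} \right)} = \left(64 + 2 \cdot 30^{2}\right) - \frac{2 \left(-278 - 14\right)}{-152 - 14} = \left(64 + 2 \cdot 900\right) - 2 \frac{1}{-166} \left(-292\right) = \left(64 + 1800\right) - 2 \left(- \frac{1}{166}\right) \left(-292\right) = 1864 - \frac{292}{83} = \frac{154420}{83}$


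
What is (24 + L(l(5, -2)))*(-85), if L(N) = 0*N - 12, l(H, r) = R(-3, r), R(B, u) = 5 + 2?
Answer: -1020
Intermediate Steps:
R(B, u) = 7
l(H, r) = 7
L(N) = -12 (L(N) = 0 - 12 = -12)
(24 + L(l(5, -2)))*(-85) = (24 - 12)*(-85) = 12*(-85) = -1020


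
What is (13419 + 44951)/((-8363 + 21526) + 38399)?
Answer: 29185/25781 ≈ 1.1320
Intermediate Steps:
(13419 + 44951)/((-8363 + 21526) + 38399) = 58370/(13163 + 38399) = 58370/51562 = 58370*(1/51562) = 29185/25781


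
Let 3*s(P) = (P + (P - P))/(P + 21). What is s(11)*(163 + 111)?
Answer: 1507/48 ≈ 31.396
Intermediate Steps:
s(P) = P/(3*(21 + P)) (s(P) = ((P + (P - P))/(P + 21))/3 = ((P + 0)/(21 + P))/3 = (P/(21 + P))/3 = P/(3*(21 + P)))
s(11)*(163 + 111) = ((⅓)*11/(21 + 11))*(163 + 111) = ((⅓)*11/32)*274 = ((⅓)*11*(1/32))*274 = (11/96)*274 = 1507/48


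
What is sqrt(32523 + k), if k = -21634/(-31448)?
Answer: sqrt(2010323105639)/7862 ≈ 180.34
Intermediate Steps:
k = 10817/15724 (k = -21634*(-1/31448) = 10817/15724 ≈ 0.68793)
sqrt(32523 + k) = sqrt(32523 + 10817/15724) = sqrt(511402469/15724) = sqrt(2010323105639)/7862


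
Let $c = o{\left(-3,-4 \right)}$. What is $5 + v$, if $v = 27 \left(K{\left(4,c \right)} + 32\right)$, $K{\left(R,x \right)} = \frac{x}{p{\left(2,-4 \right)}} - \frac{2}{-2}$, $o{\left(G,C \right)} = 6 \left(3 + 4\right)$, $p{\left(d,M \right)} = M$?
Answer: $\frac{1225}{2} \approx 612.5$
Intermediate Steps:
$o{\left(G,C \right)} = 42$ ($o{\left(G,C \right)} = 6 \cdot 7 = 42$)
$c = 42$
$K{\left(R,x \right)} = 1 - \frac{x}{4}$ ($K{\left(R,x \right)} = \frac{x}{-4} - \frac{2}{-2} = x \left(- \frac{1}{4}\right) - -1 = - \frac{x}{4} + 1 = 1 - \frac{x}{4}$)
$v = \frac{1215}{2}$ ($v = 27 \left(\left(1 - \frac{21}{2}\right) + 32\right) = 27 \left(- \frac{19}{2} + 32\right) = 27 \cdot \frac{45}{2} = \frac{1215}{2} \approx 607.5$)
$5 + v = 5 + \frac{1215}{2} = \frac{1225}{2}$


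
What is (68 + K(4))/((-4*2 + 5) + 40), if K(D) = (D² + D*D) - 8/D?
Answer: 98/37 ≈ 2.6486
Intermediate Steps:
K(D) = -8/D + 2*D² (K(D) = (D² + D²) - 8/D = 2*D² - 8/D = -8/D + 2*D²)
(68 + K(4))/((-4*2 + 5) + 40) = (68 + 2*(-4 + 4³)/4)/((-4*2 + 5) + 40) = (68 + 2*(¼)*(-4 + 64))/((-8 + 5) + 40) = (68 + 2*(¼)*60)/(-3 + 40) = (68 + 30)/37 = (1/37)*98 = 98/37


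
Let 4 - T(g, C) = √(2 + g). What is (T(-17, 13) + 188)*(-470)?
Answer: -90240 + 470*I*√15 ≈ -90240.0 + 1820.3*I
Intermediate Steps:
T(g, C) = 4 - √(2 + g)
(T(-17, 13) + 188)*(-470) = ((4 - √(2 - 17)) + 188)*(-470) = ((4 - √(-15)) + 188)*(-470) = ((4 - I*√15) + 188)*(-470) = (192 - I*√15)*(-470) = -90240 + 470*I*√15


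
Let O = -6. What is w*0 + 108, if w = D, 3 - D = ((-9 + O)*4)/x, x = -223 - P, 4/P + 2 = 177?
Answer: 108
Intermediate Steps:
P = 4/175 (P = 4/(-2 + 177) = 4/175 ≈ 0.022857)
x = -39029/175 (x = -223 - 1*4/175 = -223 - 4/175 = -39029/175 ≈ -223.02)
D = 106587/39029 (D = 3 - (-9 - 6)*4/(-39029/175) = 3 - (-15*4)*(-175)/39029 = 3 - (-60)*(-175)/39029 = 3 - 1*10500/39029 = 3 - 10500/39029 = 106587/39029 ≈ 2.7310)
w = 106587/39029 ≈ 2.7310
w*0 + 108 = (106587/39029)*0 + 108 = 0 + 108 = 108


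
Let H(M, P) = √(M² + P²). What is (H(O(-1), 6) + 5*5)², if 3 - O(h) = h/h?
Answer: 665 + 100*√10 ≈ 981.23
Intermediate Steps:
O(h) = 2 (O(h) = 3 - h/h = 3 - 1*1 = 3 - 1 = 2)
(H(O(-1), 6) + 5*5)² = (√(2² + 6²) + 5*5)² = (√(4 + 36) + 25)² = (√40 + 25)² = (2*√10 + 25)² = (25 + 2*√10)²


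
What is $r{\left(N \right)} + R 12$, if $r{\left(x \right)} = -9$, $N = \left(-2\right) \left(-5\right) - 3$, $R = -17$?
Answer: $-213$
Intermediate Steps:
$N = 7$ ($N = 10 - 3 = 7$)
$r{\left(N \right)} + R 12 = -9 - 204 = -213$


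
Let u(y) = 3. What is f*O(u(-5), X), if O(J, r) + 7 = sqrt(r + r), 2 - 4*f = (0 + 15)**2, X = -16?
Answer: 1561/4 - 223*I*sqrt(2) ≈ 390.25 - 315.37*I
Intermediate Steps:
f = -223/4 (f = 1/2 - (0 + 15)**2/4 = 1/2 - 1/4*15**2 = 1/2 - 1/4*225 = 1/2 - 225/4 = -223/4 ≈ -55.750)
O(J, r) = -7 + sqrt(2)*sqrt(r) (O(J, r) = -7 + sqrt(r + r) = -7 + sqrt(2*r) = -7 + sqrt(2)*sqrt(r))
f*O(u(-5), X) = -223*(-7 + sqrt(2)*sqrt(-16))/4 = -223*(-7 + sqrt(2)*(4*I))/4 = -223*(-7 + 4*I*sqrt(2))/4 = 1561/4 - 223*I*sqrt(2)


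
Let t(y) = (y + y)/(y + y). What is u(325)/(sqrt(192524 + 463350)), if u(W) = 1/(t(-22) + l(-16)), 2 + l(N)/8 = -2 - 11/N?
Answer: -sqrt(655874)/16724787 ≈ -4.8423e-5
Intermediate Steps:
l(N) = -32 - 88/N (l(N) = -16 + 8*(-2 - 11/N) = -16 + (-16 - 88/N) = -32 - 88/N)
t(y) = 1 (t(y) = (2*y)/((2*y)) = (2*y)*(1/(2*y)) = 1)
u(W) = -2/51 (u(W) = 1/(1 + (-32 - 88/(-16))) = 1/(1 + (-32 - 88*(-1/16))) = 1/(1 + (-32 + 11/2)) = 1/(1 - 53/2) = 1/(-51/2) = -2/51)
u(325)/(sqrt(192524 + 463350)) = -2/(51*sqrt(192524 + 463350)) = -2*sqrt(655874)/655874/51 = -sqrt(655874)/16724787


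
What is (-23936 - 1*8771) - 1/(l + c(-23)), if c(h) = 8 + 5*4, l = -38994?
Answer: -1274460961/38966 ≈ -32707.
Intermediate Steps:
c(h) = 28 (c(h) = 8 + 20 = 28)
(-23936 - 1*8771) - 1/(l + c(-23)) = (-23936 - 1*8771) - 1/(-38994 + 28) = (-23936 - 8771) - 1/(-38966) = -32707 - 1*(-1/38966) = -32707 + 1/38966 = -1274460961/38966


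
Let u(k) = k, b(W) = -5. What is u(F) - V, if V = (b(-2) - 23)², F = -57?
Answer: -841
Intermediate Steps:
V = 784 (V = (-5 - 23)² = (-28)² = 784)
u(F) - V = -57 - 1*784 = -57 - 784 = -841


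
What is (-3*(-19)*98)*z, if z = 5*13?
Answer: 363090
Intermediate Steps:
z = 65
(-3*(-19)*98)*z = (-3*(-19)*98)*65 = (57*98)*65 = 5586*65 = 363090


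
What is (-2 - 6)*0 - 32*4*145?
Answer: -18560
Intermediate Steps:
(-2 - 6)*0 - 32*4*145 = -8*0 - 128*145 = 0 - 18560 = -18560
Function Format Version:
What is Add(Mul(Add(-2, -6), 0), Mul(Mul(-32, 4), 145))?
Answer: -18560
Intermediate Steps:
Add(Mul(Add(-2, -6), 0), Mul(Mul(-32, 4), 145)) = Add(Mul(-8, 0), Mul(-128, 145)) = Add(0, -18560) = -18560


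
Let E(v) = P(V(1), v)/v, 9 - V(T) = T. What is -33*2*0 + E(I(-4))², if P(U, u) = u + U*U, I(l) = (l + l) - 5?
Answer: 2601/169 ≈ 15.391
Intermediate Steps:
V(T) = 9 - T
I(l) = -5 + 2*l (I(l) = 2*l - 5 = -5 + 2*l)
P(U, u) = u + U²
E(v) = (64 + v)/v (E(v) = (v + (9 - 1*1)²)/v = (v + (9 - 1)²)/v = (v + 8²)/v = (v + 64)/v = (64 + v)/v)
-33*2*0 + E(I(-4))² = -33*2*0 + ((64 + (-5 + 2*(-4)))/(-5 + 2*(-4)))² = -66*0 + ((64 + (-5 - 8))/(-5 - 8))² = 0 + ((64 - 13)/(-13))² = 0 + (-1/13*51)² = 0 + (-51/13)² = 0 + 2601/169 = 2601/169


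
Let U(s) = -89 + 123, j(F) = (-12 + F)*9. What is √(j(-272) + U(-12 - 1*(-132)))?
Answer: I*√2522 ≈ 50.22*I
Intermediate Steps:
j(F) = -108 + 9*F
U(s) = 34
√(j(-272) + U(-12 - 1*(-132))) = √((-108 + 9*(-272)) + 34) = √((-108 - 2448) + 34) = √(-2556 + 34) = √(-2522) = I*√2522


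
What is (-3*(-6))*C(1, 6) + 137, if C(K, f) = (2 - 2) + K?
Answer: 155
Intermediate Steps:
C(K, f) = K (C(K, f) = 0 + K = K)
(-3*(-6))*C(1, 6) + 137 = -3*(-6)*1 + 137 = 18*1 + 137 = 18 + 137 = 155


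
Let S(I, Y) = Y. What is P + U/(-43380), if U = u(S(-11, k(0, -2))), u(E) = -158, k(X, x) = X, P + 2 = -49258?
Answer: -1068449321/21690 ≈ -49260.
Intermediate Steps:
P = -49260 (P = -2 - 49258 = -49260)
U = -158
P + U/(-43380) = -49260 - 158/(-43380) = -49260 - 158*(-1/43380) = -49260 + 79/21690 = -1068449321/21690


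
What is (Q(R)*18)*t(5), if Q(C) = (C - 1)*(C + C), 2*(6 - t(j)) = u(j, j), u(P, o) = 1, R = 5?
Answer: 3960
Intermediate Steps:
t(j) = 11/2 (t(j) = 6 - ½*1 = 6 - ½ = 11/2)
Q(C) = 2*C*(-1 + C) (Q(C) = (-1 + C)*(2*C) = 2*C*(-1 + C))
(Q(R)*18)*t(5) = ((2*5*(-1 + 5))*18)*(11/2) = ((2*5*4)*18)*(11/2) = (40*18)*(11/2) = 720*(11/2) = 3960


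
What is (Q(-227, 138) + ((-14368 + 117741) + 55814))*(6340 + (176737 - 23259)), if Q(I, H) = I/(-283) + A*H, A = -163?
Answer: 6182454809028/283 ≈ 2.1846e+10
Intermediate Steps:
Q(I, H) = -163*H - I/283 (Q(I, H) = I/(-283) - 163*H = -I/283 - 163*H = -163*H - I/283)
(Q(-227, 138) + ((-14368 + 117741) + 55814))*(6340 + (176737 - 23259)) = ((-163*138 - 1/283*(-227)) + ((-14368 + 117741) + 55814))*(6340 + (176737 - 23259)) = ((-22494 + 227/283) + (103373 + 55814))*(6340 + 153478) = (-6365575/283 + 159187)*159818 = (38684346/283)*159818 = 6182454809028/283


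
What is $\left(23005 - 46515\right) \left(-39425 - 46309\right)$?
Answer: $2015606340$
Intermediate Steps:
$\left(23005 - 46515\right) \left(-39425 - 46309\right) = \left(-23510\right) \left(-85734\right) = 2015606340$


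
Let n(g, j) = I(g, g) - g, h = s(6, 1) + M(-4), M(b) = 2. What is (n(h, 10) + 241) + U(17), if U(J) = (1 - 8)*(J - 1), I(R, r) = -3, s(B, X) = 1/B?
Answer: 743/6 ≈ 123.83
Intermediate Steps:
h = 13/6 (h = 1/6 + 2 = ⅙ + 2 = 13/6 ≈ 2.1667)
n(g, j) = -3 - g
U(J) = 7 - 7*J (U(J) = -7*(-1 + J) = 7 - 7*J)
(n(h, 10) + 241) + U(17) = ((-3 - 1*13/6) + 241) + (7 - 7*17) = ((-3 - 13/6) + 241) + (7 - 119) = (-31/6 + 241) - 112 = 1415/6 - 112 = 743/6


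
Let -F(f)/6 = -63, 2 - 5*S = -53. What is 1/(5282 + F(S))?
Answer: 1/5660 ≈ 0.00017668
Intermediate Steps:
S = 11 (S = ⅖ - ⅕*(-53) = ⅖ + 53/5 = 11)
F(f) = 378 (F(f) = -6*(-63) = 378)
1/(5282 + F(S)) = 1/(5282 + 378) = 1/5660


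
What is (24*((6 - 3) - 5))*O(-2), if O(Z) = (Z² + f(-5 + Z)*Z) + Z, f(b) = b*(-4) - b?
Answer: 3264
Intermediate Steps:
f(b) = -5*b (f(b) = -4*b - b = -5*b)
O(Z) = Z + Z² + Z*(25 - 5*Z) (O(Z) = (Z² + (-5*(-5 + Z))*Z) + Z = (Z² + (25 - 5*Z)*Z) + Z = (Z² + Z*(25 - 5*Z)) + Z = Z + Z² + Z*(25 - 5*Z))
(24*((6 - 3) - 5))*O(-2) = (24*((6 - 3) - 5))*(2*(-2)*(13 - 2*(-2))) = (24*(3 - 5))*(2*(-2)*(13 + 4)) = (24*(-2))*(2*(-2)*17) = -48*(-68) = 3264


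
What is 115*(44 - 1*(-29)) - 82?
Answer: 8313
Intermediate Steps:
115*(44 - 1*(-29)) - 82 = 115*(44 + 29) - 82 = 115*73 - 82 = 8395 - 82 = 8313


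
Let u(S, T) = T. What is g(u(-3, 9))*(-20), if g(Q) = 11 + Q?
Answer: -400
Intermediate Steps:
g(u(-3, 9))*(-20) = (11 + 9)*(-20) = 20*(-20) = -400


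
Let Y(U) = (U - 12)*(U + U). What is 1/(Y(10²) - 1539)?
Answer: 1/16061 ≈ 6.2263e-5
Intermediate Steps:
Y(U) = 2*U*(-12 + U) (Y(U) = (-12 + U)*(2*U) = 2*U*(-12 + U))
1/(Y(10²) - 1539) = 1/(2*10²*(-12 + 10²) - 1539) = 1/(2*100*(-12 + 100) - 1539) = 1/(2*100*88 - 1539) = 1/(17600 - 1539) = 1/16061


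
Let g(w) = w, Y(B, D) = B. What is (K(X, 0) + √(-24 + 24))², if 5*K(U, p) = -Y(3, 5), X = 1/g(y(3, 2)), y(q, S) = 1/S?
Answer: 9/25 ≈ 0.36000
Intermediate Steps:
X = 2 (X = 1/(1/2) = 1/(½) = 2)
K(U, p) = -⅗ (K(U, p) = (-1*3)/5 = (⅕)*(-3) = -⅗)
(K(X, 0) + √(-24 + 24))² = (-⅗ + √(-24 + 24))² = (-⅗ + √0)² = (-⅗ + 0)² = (-⅗)² = 9/25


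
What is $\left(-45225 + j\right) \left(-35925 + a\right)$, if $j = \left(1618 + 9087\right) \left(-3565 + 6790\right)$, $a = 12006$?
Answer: $-824688849600$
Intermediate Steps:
$j = 34523625$ ($j = 10705 \cdot 3225 = 34523625$)
$\left(-45225 + j\right) \left(-35925 + a\right) = \left(-45225 + 34523625\right) \left(-35925 + 12006\right) = 34478400 \left(-23919\right) = -824688849600$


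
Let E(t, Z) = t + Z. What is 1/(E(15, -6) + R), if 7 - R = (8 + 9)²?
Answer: -1/273 ≈ -0.0036630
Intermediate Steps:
E(t, Z) = Z + t
R = -282 (R = 7 - (8 + 9)² = 7 - 1*17² = 7 - 1*289 = 7 - 289 = -282)
1/(E(15, -6) + R) = 1/((-6 + 15) - 282) = 1/(9 - 282) = 1/(-273) = -1/273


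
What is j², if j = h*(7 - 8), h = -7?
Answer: 49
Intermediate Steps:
j = 7 (j = -7*(7 - 8) = -7*(-1) = 7)
j² = 7² = 49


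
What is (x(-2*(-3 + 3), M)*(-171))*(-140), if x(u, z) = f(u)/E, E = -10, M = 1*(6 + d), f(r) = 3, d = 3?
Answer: -7182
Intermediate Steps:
M = 9 (M = 1*(6 + 3) = 1*9 = 9)
x(u, z) = -3/10 (x(u, z) = 3/(-10) = 3*(-1/10) = -3/10)
(x(-2*(-3 + 3), M)*(-171))*(-140) = -3/10*(-171)*(-140) = (513/10)*(-140) = -7182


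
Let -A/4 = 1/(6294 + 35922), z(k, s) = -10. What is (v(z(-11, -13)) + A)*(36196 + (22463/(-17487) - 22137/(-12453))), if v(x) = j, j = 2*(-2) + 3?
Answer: -13866369897180580/383049709749 ≈ -36200.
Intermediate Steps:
j = -1 (j = -4 + 3 = -1)
A = -1/10554 (A = -4/(6294 + 35922) = -4/42216 = -4*1/42216 = -1/10554 ≈ -9.4751e-5)
v(x) = -1
(v(z(-11, -13)) + A)*(36196 + (22463/(-17487) - 22137/(-12453))) = (-1 - 1/10554)*(36196 + (22463/(-17487) - 22137/(-12453))) = -10555*(36196 + (22463*(-1/17487) - 22137*(-1/12453)))/10554 = -10555*(36196 + (-22463/17487 + 7379/4151))/10554 = -10555*(36196 + 35792660/72588537)/10554 = -10555/10554*2627450477912/72588537 = -13866369897180580/383049709749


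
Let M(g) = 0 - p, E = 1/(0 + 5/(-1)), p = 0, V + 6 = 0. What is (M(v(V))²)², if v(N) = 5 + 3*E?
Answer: 0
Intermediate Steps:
V = -6 (V = -6 + 0 = -6)
E = -⅕ (E = 1/(0 + 5*(-1)) = 1/(0 - 5) = 1/(-5) = -⅕ ≈ -0.20000)
v(N) = 22/5 (v(N) = 5 + 3*(-⅕) = 5 - ⅗ = 22/5)
M(g) = 0 (M(g) = 0 - 1*0 = 0 + 0 = 0)
(M(v(V))²)² = (0²)² = 0² = 0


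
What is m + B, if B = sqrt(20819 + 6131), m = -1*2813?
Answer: -2813 + 35*sqrt(22) ≈ -2648.8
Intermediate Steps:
m = -2813
B = 35*sqrt(22) (B = sqrt(26950) = 35*sqrt(22) ≈ 164.16)
m + B = -2813 + 35*sqrt(22)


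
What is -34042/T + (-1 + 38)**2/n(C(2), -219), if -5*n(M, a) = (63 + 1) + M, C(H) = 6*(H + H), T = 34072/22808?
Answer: -8569882151/374792 ≈ -22866.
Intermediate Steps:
T = 4259/2851 (T = 34072*(1/22808) = 4259/2851 ≈ 1.4939)
C(H) = 12*H (C(H) = 6*(2*H) = 12*H)
n(M, a) = -64/5 - M/5 (n(M, a) = -((63 + 1) + M)/5 = -(64 + M)/5 = -64/5 - M/5)
-34042/T + (-1 + 38)**2/n(C(2), -219) = -34042/4259/2851 + (-1 + 38)**2/(-64/5 - 12*2/5) = -34042*2851/4259 + 37**2/(-64/5 - 1/5*24) = -97053742/4259 + 1369/(-64/5 - 24/5) = -97053742/4259 + 1369/(-88/5) = -97053742/4259 + 1369*(-5/88) = -97053742/4259 - 6845/88 = -8569882151/374792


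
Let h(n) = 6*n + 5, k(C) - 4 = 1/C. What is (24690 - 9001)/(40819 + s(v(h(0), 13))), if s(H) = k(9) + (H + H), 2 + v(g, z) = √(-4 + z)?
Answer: 141201/367426 ≈ 0.38430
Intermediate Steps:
k(C) = 4 + 1/C
h(n) = 5 + 6*n
v(g, z) = -2 + √(-4 + z)
s(H) = 37/9 + 2*H (s(H) = (4 + 1/9) + (H + H) = (4 + ⅑) + 2*H = 37/9 + 2*H)
(24690 - 9001)/(40819 + s(v(h(0), 13))) = (24690 - 9001)/(40819 + (37/9 + 2*(-2 + √(-4 + 13)))) = 15689/(40819 + (37/9 + 2*(-2 + √9))) = 15689/(40819 + (37/9 + 2*(-2 + 3))) = 15689/(40819 + (37/9 + 2*1)) = 15689/(40819 + (37/9 + 2)) = 15689/(40819 + 55/9) = 15689/(367426/9) = 15689*(9/367426) = 141201/367426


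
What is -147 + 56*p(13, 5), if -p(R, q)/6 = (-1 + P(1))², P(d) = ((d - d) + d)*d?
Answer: -147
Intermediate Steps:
P(d) = d² (P(d) = (0 + d)*d = d*d = d²)
p(R, q) = 0 (p(R, q) = -6*(-1 + 1²)² = -6*(-1 + 1)² = -6*0² = -6*0 = 0)
-147 + 56*p(13, 5) = -147 + 56*0 = -147 + 0 = -147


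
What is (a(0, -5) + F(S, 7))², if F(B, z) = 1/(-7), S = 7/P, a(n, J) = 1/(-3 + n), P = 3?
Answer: 100/441 ≈ 0.22676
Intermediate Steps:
S = 7/3 ≈ 2.3333
F(B, z) = -⅐ (F(B, z) = 1*(-⅐) = -⅐)
(a(0, -5) + F(S, 7))² = (1/(-3 + 0) - ⅐)² = (1/(-3) - ⅐)² = (-⅓ - ⅐)² = (-10/21)² = 100/441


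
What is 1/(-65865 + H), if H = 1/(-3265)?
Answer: -3265/215049226 ≈ -1.5183e-5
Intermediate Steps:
H = -1/3265 ≈ -0.00030628
1/(-65865 + H) = 1/(-65865 - 1/3265) = 1/(-215049226/3265) = -3265/215049226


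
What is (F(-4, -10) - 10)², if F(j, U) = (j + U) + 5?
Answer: 361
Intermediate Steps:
F(j, U) = 5 + U + j (F(j, U) = (U + j) + 5 = 5 + U + j)
(F(-4, -10) - 10)² = ((5 - 10 - 4) - 10)² = (-9 - 10)² = (-19)² = 361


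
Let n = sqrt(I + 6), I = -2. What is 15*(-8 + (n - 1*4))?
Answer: -150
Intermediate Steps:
n = 2 (n = sqrt(-2 + 6) = sqrt(4) = 2)
15*(-8 + (n - 1*4)) = 15*(-8 + (2 - 1*4)) = 15*(-8 + (2 - 4)) = 15*(-8 - 2) = 15*(-10) = -150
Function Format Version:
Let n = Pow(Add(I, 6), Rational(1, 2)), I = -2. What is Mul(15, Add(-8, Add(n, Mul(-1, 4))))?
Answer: -150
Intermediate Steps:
n = 2 (n = Pow(Add(-2, 6), Rational(1, 2)) = Pow(4, Rational(1, 2)) = 2)
Mul(15, Add(-8, Add(n, Mul(-1, 4)))) = Mul(15, Add(-8, Add(2, Mul(-1, 4)))) = Mul(15, Add(-8, Add(2, -4))) = Mul(15, Add(-8, -2)) = Mul(15, -10) = -150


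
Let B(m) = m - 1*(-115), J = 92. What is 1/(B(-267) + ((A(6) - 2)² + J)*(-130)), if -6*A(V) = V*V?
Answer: -1/20432 ≈ -4.8943e-5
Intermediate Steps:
A(V) = -V²/6 (A(V) = -V*V/6 = -V²/6)
B(m) = 115 + m (B(m) = m + 115 = 115 + m)
1/(B(-267) + ((A(6) - 2)² + J)*(-130)) = 1/((115 - 267) + ((-⅙*6² - 2)² + 92)*(-130)) = 1/(-152 + ((-⅙*36 - 2)² + 92)*(-130)) = 1/(-152 + ((-6 - 2)² + 92)*(-130)) = 1/(-152 + ((-8)² + 92)*(-130)) = 1/(-152 + (64 + 92)*(-130)) = 1/(-152 + 156*(-130)) = 1/(-152 - 20280) = 1/(-20432) = -1/20432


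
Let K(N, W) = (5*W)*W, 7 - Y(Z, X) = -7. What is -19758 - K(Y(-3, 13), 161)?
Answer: -149363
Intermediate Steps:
Y(Z, X) = 14 (Y(Z, X) = 7 - 1*(-7) = 7 + 7 = 14)
K(N, W) = 5*W²
-19758 - K(Y(-3, 13), 161) = -19758 - 5*161² = -19758 - 5*25921 = -19758 - 1*129605 = -19758 - 129605 = -149363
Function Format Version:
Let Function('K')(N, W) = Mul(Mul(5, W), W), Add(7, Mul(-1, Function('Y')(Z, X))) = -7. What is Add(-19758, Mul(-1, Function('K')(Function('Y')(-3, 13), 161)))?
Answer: -149363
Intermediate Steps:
Function('Y')(Z, X) = 14 (Function('Y')(Z, X) = Add(7, Mul(-1, -7)) = Add(7, 7) = 14)
Function('K')(N, W) = Mul(5, Pow(W, 2))
Add(-19758, Mul(-1, Function('K')(Function('Y')(-3, 13), 161))) = Add(-19758, Mul(-1, Mul(5, Pow(161, 2)))) = Add(-19758, Mul(-1, Mul(5, 25921))) = Add(-19758, Mul(-1, 129605)) = Add(-19758, -129605) = -149363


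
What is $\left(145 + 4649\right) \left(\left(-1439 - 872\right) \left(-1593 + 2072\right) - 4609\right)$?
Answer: $-5328904932$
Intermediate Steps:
$\left(145 + 4649\right) \left(\left(-1439 - 872\right) \left(-1593 + 2072\right) - 4609\right) = 4794 \left(\left(-2311\right) 479 - 4609\right) = 4794 \left(-1106969 - 4609\right) = 4794 \left(-1111578\right) = -5328904932$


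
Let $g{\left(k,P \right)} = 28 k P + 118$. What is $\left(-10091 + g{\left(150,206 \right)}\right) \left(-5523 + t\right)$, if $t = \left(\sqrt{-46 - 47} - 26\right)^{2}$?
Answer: $-4224821380 - 44471804 i \sqrt{93} \approx -4.2248 \cdot 10^{9} - 4.2887 \cdot 10^{8} i$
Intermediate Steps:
$g{\left(k,P \right)} = 118 + 28 P k$ ($g{\left(k,P \right)} = 28 P k + 118 = 118 + 28 P k$)
$t = \left(-26 + i \sqrt{93}\right)^{2}$ ($t = \left(\sqrt{-93} - 26\right)^{2} = \left(i \sqrt{93} - 26\right)^{2} = \left(-26 + i \sqrt{93}\right)^{2} \approx 583.0 - 501.47 i$)
$\left(-10091 + g{\left(150,206 \right)}\right) \left(-5523 + t\right) = \left(-10091 + \left(118 + 28 \cdot 206 \cdot 150\right)\right) \left(-5523 + \left(26 - i \sqrt{93}\right)^{2}\right) = \left(-10091 + \left(118 + 865200\right)\right) \left(-5523 + \left(26 - i \sqrt{93}\right)^{2}\right) = \left(-10091 + 865318\right) \left(-5523 + \left(26 - i \sqrt{93}\right)^{2}\right) = 855227 \left(-5523 + \left(26 - i \sqrt{93}\right)^{2}\right) = -4723418721 + 855227 \left(26 - i \sqrt{93}\right)^{2}$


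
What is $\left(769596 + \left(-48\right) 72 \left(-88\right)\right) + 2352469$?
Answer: $3426193$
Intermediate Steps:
$\left(769596 + \left(-48\right) 72 \left(-88\right)\right) + 2352469 = \left(769596 - -304128\right) + 2352469 = \left(769596 + 304128\right) + 2352469 = 1073724 + 2352469 = 3426193$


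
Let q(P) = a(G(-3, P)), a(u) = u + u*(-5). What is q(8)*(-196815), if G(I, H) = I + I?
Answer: -4723560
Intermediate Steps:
G(I, H) = 2*I
a(u) = -4*u (a(u) = u - 5*u = -4*u)
q(P) = 24 (q(P) = -8*(-3) = -4*(-6) = 24)
q(8)*(-196815) = 24*(-196815) = -4723560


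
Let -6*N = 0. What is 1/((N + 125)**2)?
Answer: 1/15625 ≈ 6.4000e-5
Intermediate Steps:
N = 0 (N = -1/6*0 = 0)
1/((N + 125)**2) = 1/((0 + 125)**2) = 1/(125**2) = 1/15625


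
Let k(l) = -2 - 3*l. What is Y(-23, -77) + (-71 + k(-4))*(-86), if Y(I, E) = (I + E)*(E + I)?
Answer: 15246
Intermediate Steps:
Y(I, E) = (E + I)**2 (Y(I, E) = (E + I)*(E + I) = (E + I)**2)
Y(-23, -77) + (-71 + k(-4))*(-86) = (-77 - 23)**2 + (-71 + (-2 - 3*(-4)))*(-86) = (-100)**2 + (-71 + (-2 + 12))*(-86) = 10000 + (-71 + 10)*(-86) = 10000 - 61*(-86) = 10000 + 5246 = 15246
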